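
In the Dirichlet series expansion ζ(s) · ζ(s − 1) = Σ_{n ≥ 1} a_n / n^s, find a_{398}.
σ(398) = 600

In the product (Σ m^0/m^s)(Σ k / k^s) = Σ (Σ_{d | n} d) / n^s, the coefficient of 1/n^s is σ(n) = Σ_{d | n} d. For n = 398, divisors are [1, 2, 199, 398]; summing: σ(398) = 600.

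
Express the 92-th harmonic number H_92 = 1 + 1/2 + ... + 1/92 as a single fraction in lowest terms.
H_92 = 3668893996878372053122809260004199377461/718766754945489455304472257065075294400

Direct summation: H_92 = 1 + 1/2 + ... + 1/92. The least common denominator is lcm(1, ..., 92) = 718766754945489455304472257065075294400; over this denominator the numerator is 718766754945489455304472257065075294400 + 359383377472744727652236128532537647200 + 239588918315163151768157419021691764800 + 179691688736372363826118064266268823600 + 143753350989097891060894451413015058880 + 119794459157581575884078709510845882400 + 102680964992212779329210322437867899200 + 89845844368186181913059032133134411800 + 79862972771721050589385806340563921600 + 71876675494548945530447225706507529440 + 65342432267771768664042932460461390400 + 59897229578790787942039354755422941200 + 55289750380422265792651712081928868800 + 51340482496106389664605161218933949600 + 47917783663032630353631483804338352960 + 44922922184093090956529516066567205900 + 42280397349734673841439544533239723200 + 39931486385860525294692903170281960800 + 37829829207657339752866960898161857600 + 35938337747274472765223612853253764720 + 34226988330737593109736774145955966400 + 32671216133885884332021466230230695200 + 31250728475890845882803141611525012800 + 29948614789395393971019677377711470600 + 28750670197819578212178890282603011776 + 27644875190211132896325856040964434400 + 26620990923907016863128602113521307200 + 25670241248053194832302580609466974800 + 24785060515361705355326629553968113600 + 23958891831516315176815741902169176480 + 23186024353080305009821685711776622400 + 22461461092046545478264758033283602950 + 21780810755923922888014310820153796800 + 21140198674867336920719772266619861600 + 20536192998442555865842064487573579840 + 19965743192930262647346451585140980400 + 19426128512040255548769520461218251200 + 18914914603828669876433480449080928800 + 18429916793474088597550570693976289600 + 17969168873637236382611806426626882360 + 17530896462085108665962737977196958400 + 17113494165368796554868387072977983200 + 16715505928964871053592378071280820800 + 16335608066942942166010733115115347600 + 15972594554344210117877161268112784320 + 15625364237945422941401570805762506400 + 15292909679691265006478133129044155200 + 14974307394697696985509838688855735300 + 14668709284601825618458617491123985600 + 14375335098909789106089445141301505888 + 14093465783244891280479848177746574400 + 13822437595105566448162928020482217200 + 13561636885763951986876835038963684800 + 13310495461953508431564301056760653600 + 13068486453554353732808586492092278080 + 12835120624026597416151290304733487400 + 12609943069219113250955653632720619200 + 12392530257680852677663314776984056800 + 12182487371957448394991055204492801600 + 11979445915758157588407870951084588240 + 11783061556483433693515938640411070400 + 11593012176540152504910842855888311200 + 11408996110245864369912258048651988800 + 11230730546023272739132379016641801475 + 11057950076084453158530342416385773760 + 10890405377961961444007155410076898400 + 10727862014111782914992123239777243200 + 10570099337433668460359886133309930800 + 10416909491963615294267713870508337600 + 10268096499221277932921032243786789920 + 10123475421767457116964397986832046400 + 9982871596465131323673225792570490200 + 9846119930760129524718798041987332800 + 9713064256020127774384760230609125600 + 9583556732606526070726296760867670592 + 9457457301914334938216740224540464400 + 9334633181110252666291847494351627200 + 9214958396737044298775285346988144800 + 9098313353740372851955345026140193600 + 8984584436818618191305903213313441180 + 8873663641302338954376200704507102400 + 8765448231042554332981368988598479200 + 8659840421029993437403280205603316800 + 8556747082684398277434193536488991600 + 8456079469946934768287908906647944640 + 8357752964482435526796189035640410400 + 8261686838453901785108876517989371200 + 8167804033471471083005366557557673800 + 8076030954443701744994070304101969600 + 7986297277172105058938580634056392160 + 7898535768631752256093101725989838400 + 7812682118972711470700785402881253200 = 3668893996878372053122809260004199377461, so H_92 = 3668893996878372053122809260004199377461/718766754945489455304472257065075294400 (already in lowest terms) ≈ 5.10443. (The PNT-adjacent estimate ln(92) + γ ≈ 5.09900 matches within O(1/n).)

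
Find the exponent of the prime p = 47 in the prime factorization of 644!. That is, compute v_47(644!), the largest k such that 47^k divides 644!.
v_47(644!) = 13

Legendre's formula: v_p(n!) = Σ_{k ≥ 1} ⌊n / p^k⌋. For p = 47, n = 644, the terms are:
  ⌊644/47^1⌋ = ⌊644/47⌋ = 13
(the next term ⌊644/47^2⌋ = 0, terminating the sum). Summing: v_47(644!) = 13 = 13.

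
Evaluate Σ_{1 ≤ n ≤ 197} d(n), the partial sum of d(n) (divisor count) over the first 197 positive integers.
Σ_{n ≤ 197} d(n) = 1072

Compute d(n) for each 1 ≤ n ≤ 197: d(1) = 1, d(2) = 2, d(3) = 2, d(4) = 3, d(5) = 2, d(6) = 4, d(7) = 2, d(8) = 4, d(9) = 3, d(10) = 4, d(11) = 2, d(12) = 6, d(13) = 2, d(14) = 4, d(15) = 4, d(16) = 5, d(17) = 2, d(18) = 6, d(19) = 2, d(20) = 6, d(21) = 4, d(22) = 4, d(23) = 2, d(24) = 8, d(25) = 3, d(26) = 4, d(27) = 4, d(28) = 6, d(29) = 2, d(30) = 8, d(31) = 2, d(32) = 6, d(33) = 4, d(34) = 4, d(35) = 4, d(36) = 9, d(37) = 2, d(38) = 4, d(39) = 4, d(40) = 8, d(41) = 2, d(42) = 8, d(43) = 2, d(44) = 6, d(45) = 6, d(46) = 4, d(47) = 2, d(48) = 10, d(49) = 3, d(50) = 6, d(51) = 4, d(52) = 6, d(53) = 2, d(54) = 8, d(55) = 4, d(56) = 8, d(57) = 4, d(58) = 4, d(59) = 2, d(60) = 12, d(61) = 2, d(62) = 4, d(63) = 6, d(64) = 7, d(65) = 4, d(66) = 8, d(67) = 2, d(68) = 6, d(69) = 4, d(70) = 8, d(71) = 2, d(72) = 12, d(73) = 2, d(74) = 4, d(75) = 6, d(76) = 6, d(77) = 4, d(78) = 8, d(79) = 2, d(80) = 10, d(81) = 5, d(82) = 4, d(83) = 2, d(84) = 12, d(85) = 4, d(86) = 4, d(87) = 4, d(88) = 8, d(89) = 2, d(90) = 12, d(91) = 4, d(92) = 6, d(93) = 4, d(94) = 4, d(95) = 4, d(96) = 12, d(97) = 2, d(98) = 6, d(99) = 6, d(100) = 9, d(101) = 2, d(102) = 8, d(103) = 2, d(104) = 8, d(105) = 8, d(106) = 4, d(107) = 2, d(108) = 12, d(109) = 2, d(110) = 8, d(111) = 4, d(112) = 10, d(113) = 2, d(114) = 8, d(115) = 4, d(116) = 6, d(117) = 6, d(118) = 4, d(119) = 4, d(120) = 16, d(121) = 3, d(122) = 4, d(123) = 4, d(124) = 6, d(125) = 4, d(126) = 12, d(127) = 2, d(128) = 8, d(129) = 4, d(130) = 8, d(131) = 2, d(132) = 12, d(133) = 4, d(134) = 4, d(135) = 8, d(136) = 8, d(137) = 2, d(138) = 8, d(139) = 2, d(140) = 12, d(141) = 4, d(142) = 4, d(143) = 4, d(144) = 15, d(145) = 4, d(146) = 4, d(147) = 6, d(148) = 6, d(149) = 2, d(150) = 12, d(151) = 2, d(152) = 8, d(153) = 6, d(154) = 8, d(155) = 4, d(156) = 12, d(157) = 2, d(158) = 4, d(159) = 4, d(160) = 12, d(161) = 4, d(162) = 10, d(163) = 2, d(164) = 6, d(165) = 8, d(166) = 4, d(167) = 2, d(168) = 16, d(169) = 3, d(170) = 8, d(171) = 6, d(172) = 6, d(173) = 2, d(174) = 8, d(175) = 6, d(176) = 10, d(177) = 4, d(178) = 4, d(179) = 2, d(180) = 18, d(181) = 2, d(182) = 8, d(183) = 4, d(184) = 8, d(185) = 4, d(186) = 8, d(187) = 4, d(188) = 6, d(189) = 8, d(190) = 8, d(191) = 2, d(192) = 14, d(193) = 2, d(194) = 4, d(195) = 8, d(196) = 9, d(197) = 2. Summing all 197 values: 1072. (Dirichlet's divisor formula: Σ_{n ≤ x} d(n) = x ln(x) + (2γ − 1) x + O(√x). For x = 197, the asymptotic estimate is ≈ 1071.21.)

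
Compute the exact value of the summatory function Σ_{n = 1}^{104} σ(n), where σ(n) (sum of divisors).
Σ_{n ≤ 104} σ(n) = 8931

Compute σ(n) for each 1 ≤ n ≤ 104: σ(1) = 1, σ(2) = 3, σ(3) = 4, σ(4) = 7, σ(5) = 6, σ(6) = 12, σ(7) = 8, σ(8) = 15, σ(9) = 13, σ(10) = 18, σ(11) = 12, σ(12) = 28, σ(13) = 14, σ(14) = 24, σ(15) = 24, σ(16) = 31, σ(17) = 18, σ(18) = 39, σ(19) = 20, σ(20) = 42, σ(21) = 32, σ(22) = 36, σ(23) = 24, σ(24) = 60, σ(25) = 31, σ(26) = 42, σ(27) = 40, σ(28) = 56, σ(29) = 30, σ(30) = 72, σ(31) = 32, σ(32) = 63, σ(33) = 48, σ(34) = 54, σ(35) = 48, σ(36) = 91, σ(37) = 38, σ(38) = 60, σ(39) = 56, σ(40) = 90, σ(41) = 42, σ(42) = 96, σ(43) = 44, σ(44) = 84, σ(45) = 78, σ(46) = 72, σ(47) = 48, σ(48) = 124, σ(49) = 57, σ(50) = 93, σ(51) = 72, σ(52) = 98, σ(53) = 54, σ(54) = 120, σ(55) = 72, σ(56) = 120, σ(57) = 80, σ(58) = 90, σ(59) = 60, σ(60) = 168, σ(61) = 62, σ(62) = 96, σ(63) = 104, σ(64) = 127, σ(65) = 84, σ(66) = 144, σ(67) = 68, σ(68) = 126, σ(69) = 96, σ(70) = 144, σ(71) = 72, σ(72) = 195, σ(73) = 74, σ(74) = 114, σ(75) = 124, σ(76) = 140, σ(77) = 96, σ(78) = 168, σ(79) = 80, σ(80) = 186, σ(81) = 121, σ(82) = 126, σ(83) = 84, σ(84) = 224, σ(85) = 108, σ(86) = 132, σ(87) = 120, σ(88) = 180, σ(89) = 90, σ(90) = 234, σ(91) = 112, σ(92) = 168, σ(93) = 128, σ(94) = 144, σ(95) = 120, σ(96) = 252, σ(97) = 98, σ(98) = 171, σ(99) = 156, σ(100) = 217, σ(101) = 102, σ(102) = 216, σ(103) = 104, σ(104) = 210. Summing all 104 values: 8931. (Average order: Σ_{n ≤ x} σ(n) ~ (π²/12) x². For x = 104, (π²/12)·104² ≈ 8895.80.)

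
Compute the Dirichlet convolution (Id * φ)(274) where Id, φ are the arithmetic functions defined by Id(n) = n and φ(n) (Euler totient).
(Id * φ)(274) = 819

Divisors of 274: [1, 2, 137, 274]. For each d | 274:
  d = 1: Id(1) · φ(274/1) = 1 · 136 = 136
  d = 2: Id(2) · φ(274/2) = 2 · 136 = 272
  d = 137: Id(137) · φ(274/137) = 137 · 1 = 137
  d = 274: Id(274) · φ(274/274) = 274 · 1 = 274
Summing: (Id * φ)(274) = 136 + 272 + 137 + 274 = 819.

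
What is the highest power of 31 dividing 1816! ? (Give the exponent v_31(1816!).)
v_31(1816!) = 59

Legendre's formula: v_p(n!) = Σ_{k ≥ 1} ⌊n / p^k⌋. For p = 31, n = 1816, the terms are:
  ⌊1816/31^1⌋ = ⌊1816/31⌋ = 58
  ⌊1816/31^2⌋ = ⌊1816/961⌋ = 1
(the next term ⌊1816/31^3⌋ = 0, terminating the sum). Summing: v_31(1816!) = 58 + 1 = 59.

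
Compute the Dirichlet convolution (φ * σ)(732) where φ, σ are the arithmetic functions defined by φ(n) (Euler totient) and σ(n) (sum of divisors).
(φ * σ)(732) = 8784

Divisors of 732: [1, 2, 3, 4, 6, 12, 61, 122, 183, 244, 366, 732]. For each d | 732:
  d = 1: φ(1) · σ(732/1) = 1 · 1736 = 1736
  d = 2: φ(2) · σ(732/2) = 1 · 744 = 744
  d = 3: φ(3) · σ(732/3) = 2 · 434 = 868
  d = 4: φ(4) · σ(732/4) = 2 · 248 = 496
  d = 6: φ(6) · σ(732/6) = 2 · 186 = 372
  d = 12: φ(12) · σ(732/12) = 4 · 62 = 248
  d = 61: φ(61) · σ(732/61) = 60 · 28 = 1680
  d = 122: φ(122) · σ(732/122) = 60 · 12 = 720
  d = 183: φ(183) · σ(732/183) = 120 · 7 = 840
  d = 244: φ(244) · σ(732/244) = 120 · 4 = 480
  d = 366: φ(366) · σ(732/366) = 120 · 3 = 360
  d = 732: φ(732) · σ(732/732) = 240 · 1 = 240
Summing: (φ * σ)(732) = 1736 + 744 + 868 + 496 + 372 + 248 + 1680 + 720 + 840 + 480 + 360 + 240 = 8784.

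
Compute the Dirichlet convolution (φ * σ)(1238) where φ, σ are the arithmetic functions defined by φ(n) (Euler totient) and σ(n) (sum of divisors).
(φ * σ)(1238) = 4952

Divisors of 1238: [1, 2, 619, 1238]. For each d | 1238:
  d = 1: φ(1) · σ(1238/1) = 1 · 1860 = 1860
  d = 2: φ(2) · σ(1238/2) = 1 · 620 = 620
  d = 619: φ(619) · σ(1238/619) = 618 · 3 = 1854
  d = 1238: φ(1238) · σ(1238/1238) = 618 · 1 = 618
Summing: (φ * σ)(1238) = 1860 + 620 + 1854 + 618 = 4952.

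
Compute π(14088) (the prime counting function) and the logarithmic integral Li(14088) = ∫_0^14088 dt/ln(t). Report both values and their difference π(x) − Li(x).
π(14088) = 1662;  Li(14088) ≈ 1681.47;  π(x) − Li(x) ≈ -19.47.

Direct count of primes ≤ 14088 gives π(14088) = 1662. Numerical evaluation of the logarithmic integral gives Li(14088) ≈ 1681.47. The difference π(x) − Li(x) ≈ -19.47 is typically negative for small/moderate x (Li(x) overestimates), though Littlewood's theorem shows this sign changes infinitely often.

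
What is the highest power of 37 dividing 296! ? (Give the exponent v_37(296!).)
v_37(296!) = 8

Legendre's formula: v_p(n!) = Σ_{k ≥ 1} ⌊n / p^k⌋. For p = 37, n = 296, the terms are:
  ⌊296/37^1⌋ = ⌊296/37⌋ = 8
(the next term ⌊296/37^2⌋ = 0, terminating the sum). Summing: v_37(296!) = 8 = 8.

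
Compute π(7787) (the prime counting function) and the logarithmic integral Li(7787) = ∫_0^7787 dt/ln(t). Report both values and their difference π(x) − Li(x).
π(7787) = 985;  Li(7787) ≈ 1002.68;  π(x) − Li(x) ≈ -17.68.

Direct count of primes ≤ 7787 gives π(7787) = 985. Numerical evaluation of the logarithmic integral gives Li(7787) ≈ 1002.68. The difference π(x) − Li(x) ≈ -17.68 is typically negative for small/moderate x (Li(x) overestimates), though Littlewood's theorem shows this sign changes infinitely often.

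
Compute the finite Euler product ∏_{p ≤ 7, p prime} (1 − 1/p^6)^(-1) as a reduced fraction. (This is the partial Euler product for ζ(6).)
∏ = 5359375/5268016

The primes p ≤ 7 are [2, 3, 5, 7]. For each prime, (1 − 1/p^6)^(-1) = p^6 / (p^6 − 1). The product is (1 − 1/2^6)^(-1), (1 − 1/3^6)^(-1), (1 − 1/5^6)^(-1), (1 − 1/7^6)^(-1) = ∏ p^6 / (p^6 − 1) = 5359375/5268016.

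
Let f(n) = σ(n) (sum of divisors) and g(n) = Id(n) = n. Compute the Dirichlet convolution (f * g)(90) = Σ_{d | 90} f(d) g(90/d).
(σ * Id)(90) = 1870

Divisors of 90: [1, 2, 3, 5, 6, 9, 10, 15, 18, 30, 45, 90]. For each d | 90:
  d = 1: σ(1) · Id(90/1) = 1 · 90 = 90
  d = 2: σ(2) · Id(90/2) = 3 · 45 = 135
  d = 3: σ(3) · Id(90/3) = 4 · 30 = 120
  d = 5: σ(5) · Id(90/5) = 6 · 18 = 108
  d = 6: σ(6) · Id(90/6) = 12 · 15 = 180
  d = 9: σ(9) · Id(90/9) = 13 · 10 = 130
  d = 10: σ(10) · Id(90/10) = 18 · 9 = 162
  d = 15: σ(15) · Id(90/15) = 24 · 6 = 144
  d = 18: σ(18) · Id(90/18) = 39 · 5 = 195
  d = 30: σ(30) · Id(90/30) = 72 · 3 = 216
  d = 45: σ(45) · Id(90/45) = 78 · 2 = 156
  d = 90: σ(90) · Id(90/90) = 234 · 1 = 234
Summing: (σ * Id)(90) = 90 + 135 + 120 + 108 + 180 + 130 + 162 + 144 + 195 + 216 + 156 + 234 = 1870.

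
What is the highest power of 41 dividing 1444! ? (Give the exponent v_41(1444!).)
v_41(1444!) = 35

Legendre's formula: v_p(n!) = Σ_{k ≥ 1} ⌊n / p^k⌋. For p = 41, n = 1444, the terms are:
  ⌊1444/41^1⌋ = ⌊1444/41⌋ = 35
(the next term ⌊1444/41^2⌋ = 0, terminating the sum). Summing: v_41(1444!) = 35 = 35.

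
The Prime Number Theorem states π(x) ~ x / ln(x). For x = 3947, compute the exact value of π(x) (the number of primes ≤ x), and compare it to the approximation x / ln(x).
π(3947) = 548;  x/ln(x) ≈ 476.65;  relative error ≈ 13.02%.

Directly count primes up to 3947: π(3947) = 548. The PNT approximation gives 3947/ln(3947) ≈ 3947/8.28071 ≈ 476.65. Relative error (π(x) − x/ln(x)) / π(x) ≈ 13.02%; the approximation is known to undercount slightly (Li(x) is a better estimate).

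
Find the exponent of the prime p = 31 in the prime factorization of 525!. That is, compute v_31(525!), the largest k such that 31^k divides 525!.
v_31(525!) = 16

Legendre's formula: v_p(n!) = Σ_{k ≥ 1} ⌊n / p^k⌋. For p = 31, n = 525, the terms are:
  ⌊525/31^1⌋ = ⌊525/31⌋ = 16
(the next term ⌊525/31^2⌋ = 0, terminating the sum). Summing: v_31(525!) = 16 = 16.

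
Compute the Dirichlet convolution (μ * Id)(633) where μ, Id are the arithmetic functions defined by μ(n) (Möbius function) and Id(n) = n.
(μ * Id)(633) = 420

Divisors of 633: [1, 3, 211, 633]. For each d | 633:
  d = 1: μ(1) · Id(633/1) = 1 · 633 = 633
  d = 3: μ(3) · Id(633/3) = -1 · 211 = -211
  d = 211: μ(211) · Id(633/211) = -1 · 3 = -3
  d = 633: μ(633) · Id(633/633) = 1 · 1 = 1
Summing: (μ * Id)(633) = 633 + -211 + -3 + 1 = 420.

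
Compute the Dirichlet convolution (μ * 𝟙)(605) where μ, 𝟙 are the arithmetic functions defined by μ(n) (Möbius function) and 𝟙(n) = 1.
(μ * 𝟙)(605) = 0

Divisors of 605: [1, 5, 11, 55, 121, 605]. For each d | 605:
  d = 1: μ(1) · 𝟙(605/1) = 1 · 1 = 1
  d = 5: μ(5) · 𝟙(605/5) = -1 · 1 = -1
  d = 11: μ(11) · 𝟙(605/11) = -1 · 1 = -1
  d = 55: μ(55) · 𝟙(605/55) = 1 · 1 = 1
  d = 121: μ(121) · 𝟙(605/121) = 0 · 1 = 0
  d = 605: μ(605) · 𝟙(605/605) = 0 · 1 = 0
Summing: (μ * 𝟙)(605) = 1 + -1 + -1 + 1 + 0 + 0 = 0.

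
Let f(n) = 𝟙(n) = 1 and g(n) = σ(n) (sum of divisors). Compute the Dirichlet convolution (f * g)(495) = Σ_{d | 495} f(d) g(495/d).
(𝟙 * σ)(495) = 1638

Divisors of 495: [1, 3, 5, 9, 11, 15, 33, 45, 55, 99, 165, 495]. For each d | 495:
  d = 1: 𝟙(1) · σ(495/1) = 1 · 936 = 936
  d = 3: 𝟙(3) · σ(495/3) = 1 · 288 = 288
  d = 5: 𝟙(5) · σ(495/5) = 1 · 156 = 156
  d = 9: 𝟙(9) · σ(495/9) = 1 · 72 = 72
  d = 11: 𝟙(11) · σ(495/11) = 1 · 78 = 78
  d = 15: 𝟙(15) · σ(495/15) = 1 · 48 = 48
  d = 33: 𝟙(33) · σ(495/33) = 1 · 24 = 24
  d = 45: 𝟙(45) · σ(495/45) = 1 · 12 = 12
  d = 55: 𝟙(55) · σ(495/55) = 1 · 13 = 13
  d = 99: 𝟙(99) · σ(495/99) = 1 · 6 = 6
  d = 165: 𝟙(165) · σ(495/165) = 1 · 4 = 4
  d = 495: 𝟙(495) · σ(495/495) = 1 · 1 = 1
Summing: (𝟙 * σ)(495) = 936 + 288 + 156 + 72 + 78 + 48 + 24 + 12 + 13 + 6 + 4 + 1 = 1638.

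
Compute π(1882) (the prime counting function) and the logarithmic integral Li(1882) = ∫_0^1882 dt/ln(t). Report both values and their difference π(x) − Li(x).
π(1882) = 289;  Li(1882) ≈ 299.22;  π(x) − Li(x) ≈ -10.22.

Direct count of primes ≤ 1882 gives π(1882) = 289. Numerical evaluation of the logarithmic integral gives Li(1882) ≈ 299.22. The difference π(x) − Li(x) ≈ -10.22 is typically negative for small/moderate x (Li(x) overestimates), though Littlewood's theorem shows this sign changes infinitely often.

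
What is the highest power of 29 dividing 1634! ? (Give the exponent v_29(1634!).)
v_29(1634!) = 57

Legendre's formula: v_p(n!) = Σ_{k ≥ 1} ⌊n / p^k⌋. For p = 29, n = 1634, the terms are:
  ⌊1634/29^1⌋ = ⌊1634/29⌋ = 56
  ⌊1634/29^2⌋ = ⌊1634/841⌋ = 1
(the next term ⌊1634/29^3⌋ = 0, terminating the sum). Summing: v_29(1634!) = 56 + 1 = 57.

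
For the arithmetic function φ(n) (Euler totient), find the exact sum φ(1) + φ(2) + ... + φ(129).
Σ_{n ≤ 129} φ(n) = 5106

Compute φ(n) for each 1 ≤ n ≤ 129: φ(1) = 1, φ(2) = 1, φ(3) = 2, φ(4) = 2, φ(5) = 4, φ(6) = 2, φ(7) = 6, φ(8) = 4, φ(9) = 6, φ(10) = 4, φ(11) = 10, φ(12) = 4, φ(13) = 12, φ(14) = 6, φ(15) = 8, φ(16) = 8, φ(17) = 16, φ(18) = 6, φ(19) = 18, φ(20) = 8, φ(21) = 12, φ(22) = 10, φ(23) = 22, φ(24) = 8, φ(25) = 20, φ(26) = 12, φ(27) = 18, φ(28) = 12, φ(29) = 28, φ(30) = 8, φ(31) = 30, φ(32) = 16, φ(33) = 20, φ(34) = 16, φ(35) = 24, φ(36) = 12, φ(37) = 36, φ(38) = 18, φ(39) = 24, φ(40) = 16, φ(41) = 40, φ(42) = 12, φ(43) = 42, φ(44) = 20, φ(45) = 24, φ(46) = 22, φ(47) = 46, φ(48) = 16, φ(49) = 42, φ(50) = 20, φ(51) = 32, φ(52) = 24, φ(53) = 52, φ(54) = 18, φ(55) = 40, φ(56) = 24, φ(57) = 36, φ(58) = 28, φ(59) = 58, φ(60) = 16, φ(61) = 60, φ(62) = 30, φ(63) = 36, φ(64) = 32, φ(65) = 48, φ(66) = 20, φ(67) = 66, φ(68) = 32, φ(69) = 44, φ(70) = 24, φ(71) = 70, φ(72) = 24, φ(73) = 72, φ(74) = 36, φ(75) = 40, φ(76) = 36, φ(77) = 60, φ(78) = 24, φ(79) = 78, φ(80) = 32, φ(81) = 54, φ(82) = 40, φ(83) = 82, φ(84) = 24, φ(85) = 64, φ(86) = 42, φ(87) = 56, φ(88) = 40, φ(89) = 88, φ(90) = 24, φ(91) = 72, φ(92) = 44, φ(93) = 60, φ(94) = 46, φ(95) = 72, φ(96) = 32, φ(97) = 96, φ(98) = 42, φ(99) = 60, φ(100) = 40, φ(101) = 100, φ(102) = 32, φ(103) = 102, φ(104) = 48, φ(105) = 48, φ(106) = 52, φ(107) = 106, φ(108) = 36, φ(109) = 108, φ(110) = 40, φ(111) = 72, φ(112) = 48, φ(113) = 112, φ(114) = 36, φ(115) = 88, φ(116) = 56, φ(117) = 72, φ(118) = 58, φ(119) = 96, φ(120) = 32, φ(121) = 110, φ(122) = 60, φ(123) = 80, φ(124) = 60, φ(125) = 100, φ(126) = 36, φ(127) = 126, φ(128) = 64, φ(129) = 84. Summing all 129 values: 5106. (Average order: Σ_{n ≤ x} φ(n) ~ (3/π²) x². For x = 129, (3/π²)·129² ≈ 5058.26.)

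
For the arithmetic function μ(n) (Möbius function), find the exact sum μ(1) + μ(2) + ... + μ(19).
Σ_{n ≤ 19} μ(n) = -3

Compute μ(n) for each 1 ≤ n ≤ 19: μ(1) = 1, μ(2) = -1, μ(3) = -1, μ(4) = 0, μ(5) = -1, μ(6) = 1, μ(7) = -1, μ(8) = 0, μ(9) = 0, μ(10) = 1, μ(11) = -1, μ(12) = 0, μ(13) = -1, μ(14) = 1, μ(15) = 1, μ(16) = 0, μ(17) = -1, μ(18) = 0, μ(19) = -1. Summing all 19 values: -3. (Mertens function M(x) = Σ_{n ≤ x} μ(n); on average M(x) should be small (PNT ⟺ M(x) = o(x)).)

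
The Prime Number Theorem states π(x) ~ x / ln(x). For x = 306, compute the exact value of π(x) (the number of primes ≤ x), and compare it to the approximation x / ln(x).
π(306) = 62;  x/ln(x) ≈ 53.46;  relative error ≈ 13.77%.

Directly count primes up to 306: π(306) = 62. The PNT approximation gives 306/ln(306) ≈ 306/5.72359 ≈ 53.46. Relative error (π(x) − x/ln(x)) / π(x) ≈ 13.77%; the approximation is known to undercount slightly (Li(x) is a better estimate).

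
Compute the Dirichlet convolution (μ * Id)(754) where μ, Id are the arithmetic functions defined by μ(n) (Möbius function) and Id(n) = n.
(μ * Id)(754) = 336

Divisors of 754: [1, 2, 13, 26, 29, 58, 377, 754]. For each d | 754:
  d = 1: μ(1) · Id(754/1) = 1 · 754 = 754
  d = 2: μ(2) · Id(754/2) = -1 · 377 = -377
  d = 13: μ(13) · Id(754/13) = -1 · 58 = -58
  d = 26: μ(26) · Id(754/26) = 1 · 29 = 29
  d = 29: μ(29) · Id(754/29) = -1 · 26 = -26
  d = 58: μ(58) · Id(754/58) = 1 · 13 = 13
  d = 377: μ(377) · Id(754/377) = 1 · 2 = 2
  d = 754: μ(754) · Id(754/754) = -1 · 1 = -1
Summing: (μ * Id)(754) = 754 + -377 + -58 + 29 + -26 + 13 + 2 + -1 = 336.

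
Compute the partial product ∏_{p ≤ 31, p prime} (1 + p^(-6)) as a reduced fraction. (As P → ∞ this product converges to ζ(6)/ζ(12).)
∏ = 27817995139941732182652708678753385001734002671757520/27350499395438163022926501194256392285250955967934357

The primes p ≤ 31 are [2, 3, 5, 7, 11, 13, 17, 19, 23, 29, 31]. For each, (1 + 1/p^6) = (p^6 + 1)/p^6. Multiplying these fractions over p ∈ [2, 3, 5, 7, 11, 13, 17, 19, 23, 29, 31] gives 27817995139941732182652708678753385001734002671757520/27350499395438163022926501194256392285250955967934357. (In the limit P → ∞ this tends to ζ(6)/ζ(12).)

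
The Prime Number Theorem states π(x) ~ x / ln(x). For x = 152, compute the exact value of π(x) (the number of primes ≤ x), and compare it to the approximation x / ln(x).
π(152) = 36;  x/ln(x) ≈ 30.26;  relative error ≈ 15.96%.

Directly count primes up to 152: π(152) = 36. The PNT approximation gives 152/ln(152) ≈ 152/5.02388 ≈ 30.26. Relative error (π(x) − x/ln(x)) / π(x) ≈ 15.96%; the approximation is known to undercount slightly (Li(x) is a better estimate).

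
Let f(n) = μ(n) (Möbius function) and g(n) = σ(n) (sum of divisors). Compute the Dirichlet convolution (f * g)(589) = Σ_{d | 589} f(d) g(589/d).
(μ * σ)(589) = 589

Divisors of 589: [1, 19, 31, 589]. For each d | 589:
  d = 1: μ(1) · σ(589/1) = 1 · 640 = 640
  d = 19: μ(19) · σ(589/19) = -1 · 32 = -32
  d = 31: μ(31) · σ(589/31) = -1 · 20 = -20
  d = 589: μ(589) · σ(589/589) = 1 · 1 = 1
Summing: (μ * σ)(589) = 640 + -32 + -20 + 1 = 589.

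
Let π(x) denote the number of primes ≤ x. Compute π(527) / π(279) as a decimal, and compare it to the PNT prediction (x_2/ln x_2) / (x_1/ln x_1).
π(527)/π(279) = 99/59 ≈ 1.6780;  PNT prediction ≈ 1.6972.

π(279) = 59 and π(527) = 99, so π(527)/π(279) ≈ 1.6780. The PNT-predicted ratio is (527/ln(527)) / (279/ln(279)) ≈ 1.6972. The two agree to within a few percent, as expected.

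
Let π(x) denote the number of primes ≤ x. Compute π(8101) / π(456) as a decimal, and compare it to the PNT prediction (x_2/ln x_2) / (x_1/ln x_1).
π(8101)/π(456) = 1019/87 ≈ 11.7126;  PNT prediction ≈ 12.0857.

π(456) = 87 and π(8101) = 1019, so π(8101)/π(456) ≈ 11.7126. The PNT-predicted ratio is (8101/ln(8101)) / (456/ln(456)) ≈ 12.0857. The two agree to within a few percent, as expected.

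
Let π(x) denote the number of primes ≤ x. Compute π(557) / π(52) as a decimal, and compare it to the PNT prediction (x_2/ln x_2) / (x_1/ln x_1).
π(557)/π(52) = 102/15 ≈ 6.8000;  PNT prediction ≈ 6.6941.

π(52) = 15 and π(557) = 102, so π(557)/π(52) ≈ 6.8000. The PNT-predicted ratio is (557/ln(557)) / (52/ln(52)) ≈ 6.6941. The two agree to within a few percent, as expected.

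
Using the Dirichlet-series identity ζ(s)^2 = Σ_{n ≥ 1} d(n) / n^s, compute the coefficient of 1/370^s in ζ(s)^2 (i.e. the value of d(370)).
d(370) = 8

ζ(s)^2 = (Σ 1/m^s)(Σ 1/k^s). The coefficient of 1/n^s in the product is the number of ordered pairs (m, k) with mk = n, which equals d(n). For n = 370, divisors are [1, 2, 5, 10, 37, 74, 185, 370], so d(370) = 8.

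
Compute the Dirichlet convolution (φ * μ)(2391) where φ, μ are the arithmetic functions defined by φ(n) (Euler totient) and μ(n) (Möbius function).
(φ * μ)(2391) = 795

Divisors of 2391: [1, 3, 797, 2391]. For each d | 2391:
  d = 1: φ(1) · μ(2391/1) = 1 · 1 = 1
  d = 3: φ(3) · μ(2391/3) = 2 · -1 = -2
  d = 797: φ(797) · μ(2391/797) = 796 · -1 = -796
  d = 2391: φ(2391) · μ(2391/2391) = 1592 · 1 = 1592
Summing: (φ * μ)(2391) = 1 + -2 + -796 + 1592 = 795.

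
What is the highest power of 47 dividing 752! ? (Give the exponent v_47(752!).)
v_47(752!) = 16

Legendre's formula: v_p(n!) = Σ_{k ≥ 1} ⌊n / p^k⌋. For p = 47, n = 752, the terms are:
  ⌊752/47^1⌋ = ⌊752/47⌋ = 16
(the next term ⌊752/47^2⌋ = 0, terminating the sum). Summing: v_47(752!) = 16 = 16.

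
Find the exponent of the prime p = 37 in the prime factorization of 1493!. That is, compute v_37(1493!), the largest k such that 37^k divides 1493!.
v_37(1493!) = 41

Legendre's formula: v_p(n!) = Σ_{k ≥ 1} ⌊n / p^k⌋. For p = 37, n = 1493, the terms are:
  ⌊1493/37^1⌋ = ⌊1493/37⌋ = 40
  ⌊1493/37^2⌋ = ⌊1493/1369⌋ = 1
(the next term ⌊1493/37^3⌋ = 0, terminating the sum). Summing: v_37(1493!) = 40 + 1 = 41.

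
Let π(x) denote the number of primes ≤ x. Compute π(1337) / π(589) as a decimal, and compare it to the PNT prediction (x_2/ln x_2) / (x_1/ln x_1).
π(1337)/π(589) = 217/107 ≈ 2.0280;  PNT prediction ≈ 2.0114.

π(589) = 107 and π(1337) = 217, so π(1337)/π(589) ≈ 2.0280. The PNT-predicted ratio is (1337/ln(1337)) / (589/ln(589)) ≈ 2.0114. The two agree to within a few percent, as expected.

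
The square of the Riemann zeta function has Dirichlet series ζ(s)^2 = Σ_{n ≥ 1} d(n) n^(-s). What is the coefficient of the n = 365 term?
d(365) = 4

ζ(s)^2 = (Σ 1/m^s)(Σ 1/k^s). The coefficient of 1/n^s in the product is the number of ordered pairs (m, k) with mk = n, which equals d(n). For n = 365, divisors are [1, 5, 73, 365], so d(365) = 4.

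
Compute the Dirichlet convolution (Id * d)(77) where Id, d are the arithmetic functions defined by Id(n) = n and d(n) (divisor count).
(Id * d)(77) = 117

Divisors of 77: [1, 7, 11, 77]. For each d | 77:
  d = 1: Id(1) · d(77/1) = 1 · 4 = 4
  d = 7: Id(7) · d(77/7) = 7 · 2 = 14
  d = 11: Id(11) · d(77/11) = 11 · 2 = 22
  d = 77: Id(77) · d(77/77) = 77 · 1 = 77
Summing: (Id * d)(77) = 4 + 14 + 22 + 77 = 117.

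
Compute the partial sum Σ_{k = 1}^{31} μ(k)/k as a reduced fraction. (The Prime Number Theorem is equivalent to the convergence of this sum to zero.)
Σ μ(k)/k = -4193929329/66853496710

Values of μ(k) for 1 ≤ k ≤ 31: μ(1) = 1, μ(2) = -1, μ(3) = -1, μ(5) = -1, μ(6) = 1, μ(7) = -1, μ(10) = 1, μ(11) = -1, μ(13) = -1, μ(14) = 1, μ(15) = 1, μ(17) = -1, μ(19) = -1, μ(21) = 1, μ(22) = 1, μ(23) = -1, μ(26) = 1, μ(29) = -1, μ(30) = -1, μ(31) = -1, with μ = 0 on non-squarefree integers. Summing μ(k)/k for k where μ(k) ≠ 0 gives -4193929329/66853496710 ≈ -0.0627. (PNT ⟺ this sum → 0 as n → ∞.)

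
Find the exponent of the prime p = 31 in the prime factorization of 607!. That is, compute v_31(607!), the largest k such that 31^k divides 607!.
v_31(607!) = 19

Legendre's formula: v_p(n!) = Σ_{k ≥ 1} ⌊n / p^k⌋. For p = 31, n = 607, the terms are:
  ⌊607/31^1⌋ = ⌊607/31⌋ = 19
(the next term ⌊607/31^2⌋ = 0, terminating the sum). Summing: v_31(607!) = 19 = 19.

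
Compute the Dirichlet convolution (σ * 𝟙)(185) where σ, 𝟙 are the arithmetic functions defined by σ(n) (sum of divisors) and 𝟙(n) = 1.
(σ * 𝟙)(185) = 273

Divisors of 185: [1, 5, 37, 185]. For each d | 185:
  d = 1: σ(1) · 𝟙(185/1) = 1 · 1 = 1
  d = 5: σ(5) · 𝟙(185/5) = 6 · 1 = 6
  d = 37: σ(37) · 𝟙(185/37) = 38 · 1 = 38
  d = 185: σ(185) · 𝟙(185/185) = 228 · 1 = 228
Summing: (σ * 𝟙)(185) = 1 + 6 + 38 + 228 = 273.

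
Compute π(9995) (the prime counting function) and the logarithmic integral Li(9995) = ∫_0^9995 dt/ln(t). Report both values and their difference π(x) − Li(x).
π(9995) = 1229;  Li(9995) ≈ 1245.59;  π(x) − Li(x) ≈ -16.59.

Direct count of primes ≤ 9995 gives π(9995) = 1229. Numerical evaluation of the logarithmic integral gives Li(9995) ≈ 1245.59. The difference π(x) − Li(x) ≈ -16.59 is typically negative for small/moderate x (Li(x) overestimates), though Littlewood's theorem shows this sign changes infinitely often.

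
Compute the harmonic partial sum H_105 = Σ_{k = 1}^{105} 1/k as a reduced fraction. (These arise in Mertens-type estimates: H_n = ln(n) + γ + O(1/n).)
H_105 = 759525171909485731983968522830675502275870361/145060212702939779988529042870810778780278080

Direct summation: H_105 = 1 + 1/2 + ... + 1/105. The least common denominator is lcm(1, ..., 105) = 725301063514698899942645214354053893901390400; over this denominator the numerator is 725301063514698899942645214354053893901390400 + 362650531757349449971322607177026946950695200 + 241767021171566299980881738118017964633796800 + 181325265878674724985661303588513473475347600 + 145060212702939779988529042870810778780278080 + 120883510585783149990440869059008982316898400 + 103614437644956985706092173479150556271627200 + 90662632939337362492830651794256736737673800 + 80589007057188766660293912706005988211265600 + 72530106351469889994264521435405389390139040 + 65936460319518081812967746759459444900126400 + 60441755292891574995220434529504491158449200 + 55792389501130684610972708796465684146260800 + 51807218822478492853046086739575278135813600 + 48353404234313259996176347623603592926759360 + 45331316469668681246415325897128368368836900 + 42664768442041111761332071432591405523611200 + 40294503528594383330146956353002994105632800 + 38173740184984152628560274439687047047441600 + 36265053175734944997132260717702694695069520 + 34538145881652328568697391159716852090542400 + 32968230159759040906483873379729722450063200 + 31534828848465169562723704971915386691364800 + 30220877646445787497610217264752245579224600 + 29012042540587955997705808574162155756055616 + 27896194750565342305486354398232842073130400 + 26863002352396255553431304235335329403755200 + 25903609411239246426523043369787639067906800 + 25010381500506858618711903943243237720737600 + 24176702117156629998088173811801796463379680 + 23396808500474158062665974656582383674238400 + 22665658234834340623207662948564184184418450 + 21978820106506027270989248919819814966708800 + 21332384221020555880666035716295702761805600 + 20722887528991397141218434695830111254325440 + 20147251764297191665073478176501497052816400 + 19602731446343213511963384171731186321659200 + 19086870092492076314280137219843523523720800 + 18597463167043561536990902932155228048753600 + 18132526587867472498566130358851347347534760 + 17690269841821924388845005228147655948814400 + 17269072940826164284348695579858426045271200 + 16867466593365090696340586380326834741892800 + 16484115079879520453241936689864861225031600 + 16117801411437753332058782541201197642253120 + 15767414424232584781361852485957693345682400 + 15431937521589338296652025837320295614923200 + 15110438823222893748805108632376122789612300 + 14802062520708140815156024782735793753089600 + 14506021270293977998852904287081077878027808 + 14221589480680370587110690477530468507870400 + 13948097375282671152743177199116421036565200 + 13684925726692432074389532346302903658516800 + 13431501176198127776715652117667664701877600 + 13187292063903616362593549351891888980025280 + 12951804705619623213261521684893819533953400 + 12724580061661384209520091479895682349147200 + 12505190750253429309355951971621618860368800 + 12293238364655913558349918887356845659345600 + 12088351058578314999044086905900898231689840 + 11890181369093424589223692038591047441006400 + 11698404250237079031332987328291191837119200 + 11512715293884109522899130386572284030180800 + 11332829117417170311603831474282092092209225 + 11158477900226136922194541759293136829252160 + 10989410053253013635494624459909907483354400 + 10825389007682073133472316632150058117931200 + 10666192110510277940333017858147851380902800 + 10511609616155056520907901657305128897121600 + 10361443764495698570609217347915055627162720 + 10215507936826745069614721328930336533822400 + 10073625882148595832536739088250748526408200 + 9935631007050669862228016634987039642484800 + 9801365723171606755981692085865593160829600 + 9670680846862651999235269524720718585351872 + 9543435046246038157140068609921761761860400 + 9419494331359725973281106679922777842875200 + 9298731583521780768495451466077614024376800 + 9181026120439226581552471067772834100017600 + 9066263293933736249283065179425673673767380 + 8954334117465418517810434745111776467918400 + 8845134920910962194422502614073827974407200 + 8738567030297577107742713425952456553028800 + 8634536470413082142174347789929213022635600 + 8532953688408222352266414286518281104722240 + 8433733296682545348170293190163417370946400 + 8336793833502286206237301314414412573579200 + 8242057539939760226620968344932430612515800 + 8149450151850549437557811397236560605633600 + 8058900705718876666029391270600598821126560 + 7970341357304383515853244113780812020894400 + 7883707212116292390680926242978846672841200 + 7798936166824719354221991552194127891412800 + 7715968760794669148326012918660147807461600 + 7634748036996830525712054887937409409488320 + 7555219411611446874402554316188061394806150 + 7477330551697926803532424890247978287643200 + 7401031260354070407578012391367896876544800 + 7326273368835342423663082973273271655569600 + 7253010635146988999426452143540538939013904 + 7181198648660385147946982320337167266350400 + 7110794740340185293555345238765234253935200 + 7041757898200960193617914702466542659236800 + 6974048687641335576371588599558210518282600 + 6907629176330465713739478231943370418108480 = 3797625859547428659919842614153377511379351805, so H_105 = 3797625859547428659919842614153377511379351805/725301063514698899942645214354053893901390400; reducing by gcd(3797625859547428659919842614153377511379351805, 725301063514698899942645214354053893901390400) = 5 gives 759525171909485731983968522830675502275870361/145060212702939779988529042870810778780278080 ≈ 5.23593. (The PNT-adjacent estimate ln(105) + γ ≈ 5.23118 matches within O(1/n).)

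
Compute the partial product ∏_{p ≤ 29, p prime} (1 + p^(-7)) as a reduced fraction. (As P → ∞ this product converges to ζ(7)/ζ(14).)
∏ = 1658744036118718418963507162415104573095141861758633096704/1645110150228546948958650084059359035220017760620475653125

The primes p ≤ 29 are [2, 3, 5, 7, 11, 13, 17, 19, 23, 29]. For each, (1 + 1/p^7) = (p^7 + 1)/p^7. Multiplying these fractions over p ∈ [2, 3, 5, 7, 11, 13, 17, 19, 23, 29] gives 1658744036118718418963507162415104573095141861758633096704/1645110150228546948958650084059359035220017760620475653125. (In the limit P → ∞ this tends to ζ(7)/ζ(14).)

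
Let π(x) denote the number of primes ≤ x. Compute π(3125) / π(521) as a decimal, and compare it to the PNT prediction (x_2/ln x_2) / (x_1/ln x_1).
π(3125)/π(521) = 445/98 ≈ 4.5408;  PNT prediction ≈ 4.6628.

π(521) = 98 and π(3125) = 445, so π(3125)/π(521) ≈ 4.5408. The PNT-predicted ratio is (3125/ln(3125)) / (521/ln(521)) ≈ 4.6628. The two agree to within a few percent, as expected.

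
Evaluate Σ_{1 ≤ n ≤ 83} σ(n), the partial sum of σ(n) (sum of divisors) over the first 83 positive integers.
Σ_{n ≤ 83} σ(n) = 5645

Compute σ(n) for each 1 ≤ n ≤ 83: σ(1) = 1, σ(2) = 3, σ(3) = 4, σ(4) = 7, σ(5) = 6, σ(6) = 12, σ(7) = 8, σ(8) = 15, σ(9) = 13, σ(10) = 18, σ(11) = 12, σ(12) = 28, σ(13) = 14, σ(14) = 24, σ(15) = 24, σ(16) = 31, σ(17) = 18, σ(18) = 39, σ(19) = 20, σ(20) = 42, σ(21) = 32, σ(22) = 36, σ(23) = 24, σ(24) = 60, σ(25) = 31, σ(26) = 42, σ(27) = 40, σ(28) = 56, σ(29) = 30, σ(30) = 72, σ(31) = 32, σ(32) = 63, σ(33) = 48, σ(34) = 54, σ(35) = 48, σ(36) = 91, σ(37) = 38, σ(38) = 60, σ(39) = 56, σ(40) = 90, σ(41) = 42, σ(42) = 96, σ(43) = 44, σ(44) = 84, σ(45) = 78, σ(46) = 72, σ(47) = 48, σ(48) = 124, σ(49) = 57, σ(50) = 93, σ(51) = 72, σ(52) = 98, σ(53) = 54, σ(54) = 120, σ(55) = 72, σ(56) = 120, σ(57) = 80, σ(58) = 90, σ(59) = 60, σ(60) = 168, σ(61) = 62, σ(62) = 96, σ(63) = 104, σ(64) = 127, σ(65) = 84, σ(66) = 144, σ(67) = 68, σ(68) = 126, σ(69) = 96, σ(70) = 144, σ(71) = 72, σ(72) = 195, σ(73) = 74, σ(74) = 114, σ(75) = 124, σ(76) = 140, σ(77) = 96, σ(78) = 168, σ(79) = 80, σ(80) = 186, σ(81) = 121, σ(82) = 126, σ(83) = 84. Summing all 83 values: 5645. (Average order: Σ_{n ≤ x} σ(n) ~ (π²/12) x². For x = 83, (π²/12)·83² ≈ 5665.98.)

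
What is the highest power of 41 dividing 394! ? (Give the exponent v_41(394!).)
v_41(394!) = 9

Legendre's formula: v_p(n!) = Σ_{k ≥ 1} ⌊n / p^k⌋. For p = 41, n = 394, the terms are:
  ⌊394/41^1⌋ = ⌊394/41⌋ = 9
(the next term ⌊394/41^2⌋ = 0, terminating the sum). Summing: v_41(394!) = 9 = 9.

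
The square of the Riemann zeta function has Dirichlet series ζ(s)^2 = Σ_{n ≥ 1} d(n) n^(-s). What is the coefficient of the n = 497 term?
d(497) = 4

ζ(s)^2 = (Σ 1/m^s)(Σ 1/k^s). The coefficient of 1/n^s in the product is the number of ordered pairs (m, k) with mk = n, which equals d(n). For n = 497, divisors are [1, 7, 71, 497], so d(497) = 4.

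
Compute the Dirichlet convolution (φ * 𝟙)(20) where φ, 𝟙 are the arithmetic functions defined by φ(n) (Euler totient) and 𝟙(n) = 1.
(φ * 𝟙)(20) = 20

Divisors of 20: [1, 2, 4, 5, 10, 20]. For each d | 20:
  d = 1: φ(1) · 𝟙(20/1) = 1 · 1 = 1
  d = 2: φ(2) · 𝟙(20/2) = 1 · 1 = 1
  d = 4: φ(4) · 𝟙(20/4) = 2 · 1 = 2
  d = 5: φ(5) · 𝟙(20/5) = 4 · 1 = 4
  d = 10: φ(10) · 𝟙(20/10) = 4 · 1 = 4
  d = 20: φ(20) · 𝟙(20/20) = 8 · 1 = 8
Summing: (φ * 𝟙)(20) = 1 + 1 + 2 + 4 + 4 + 8 = 20.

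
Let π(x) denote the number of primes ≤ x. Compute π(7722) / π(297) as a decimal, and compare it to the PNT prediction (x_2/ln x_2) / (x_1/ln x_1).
π(7722)/π(297) = 979/62 ≈ 15.7903;  PNT prediction ≈ 16.5371.

π(297) = 62 and π(7722) = 979, so π(7722)/π(297) ≈ 15.7903. The PNT-predicted ratio is (7722/ln(7722)) / (297/ln(297)) ≈ 16.5371. The two agree to within a few percent, as expected.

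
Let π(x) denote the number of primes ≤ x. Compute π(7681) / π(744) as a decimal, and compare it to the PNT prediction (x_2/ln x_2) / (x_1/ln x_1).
π(7681)/π(744) = 974/132 ≈ 7.3788;  PNT prediction ≈ 7.6300.

π(744) = 132 and π(7681) = 974, so π(7681)/π(744) ≈ 7.3788. The PNT-predicted ratio is (7681/ln(7681)) / (744/ln(744)) ≈ 7.6300. The two agree to within a few percent, as expected.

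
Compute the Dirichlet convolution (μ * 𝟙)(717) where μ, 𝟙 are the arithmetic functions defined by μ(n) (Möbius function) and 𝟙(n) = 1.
(μ * 𝟙)(717) = 0

Divisors of 717: [1, 3, 239, 717]. For each d | 717:
  d = 1: μ(1) · 𝟙(717/1) = 1 · 1 = 1
  d = 3: μ(3) · 𝟙(717/3) = -1 · 1 = -1
  d = 239: μ(239) · 𝟙(717/239) = -1 · 1 = -1
  d = 717: μ(717) · 𝟙(717/717) = 1 · 1 = 1
Summing: (μ * 𝟙)(717) = 1 + -1 + -1 + 1 = 0.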